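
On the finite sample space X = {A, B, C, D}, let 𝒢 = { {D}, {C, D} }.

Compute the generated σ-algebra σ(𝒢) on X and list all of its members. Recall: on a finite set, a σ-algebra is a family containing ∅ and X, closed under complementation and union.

Seed the family with 𝒢 together with ∅ and X: { {}, {D}, {C, D}, X }.
Pass 1 (2 new):
  {A, B}  = {C, D}ᶜ
  {A, B, C}  = {D}ᶜ
Pass 2 (1 new):
  {A, B, D}  = {A, B} ∪ {D}
Pass 3. New:
  {C}  = {A, B, D}ᶜ
After Pass 4 the family is unchanged; done.

Hence σ(𝒢) has 8 members: { {}, {C}, {D}, {A, B}, {C, D}, {A, B, C}, {A, B, D}, X }.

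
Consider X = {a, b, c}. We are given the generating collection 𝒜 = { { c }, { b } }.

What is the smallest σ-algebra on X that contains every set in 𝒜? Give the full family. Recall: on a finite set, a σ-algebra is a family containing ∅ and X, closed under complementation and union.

Take S₀ = 𝒜 ∪ {∅, X} = { {  }, { b }, { c }, X }.
Step 1 (3 new):
  { a, b }  = ᶜ of { c }
  { a, c }  = ᶜ of { b }
  { b, c }  = { c } ∪ { b }
  |family| = 7
Step 2: 1 new —
  { a }  = ᶜ of { b, c }
  |family| = 8
Step 3: closed — nothing new.

Therefore σ(𝒜) = { {  }, { a }, { b }, { c }, { a, b }, { a, c }, { b, c }, X } (|σ(𝒜)| = 8).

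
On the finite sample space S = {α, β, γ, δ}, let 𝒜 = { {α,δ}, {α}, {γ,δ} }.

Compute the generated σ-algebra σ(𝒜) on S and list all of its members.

Answer: σ(𝒜) = { {}, {α}, {β}, {γ}, {δ}, {α,β}, {α,γ}, {α,δ}, {β,γ}, {β,δ}, {γ,δ}, {α,β,γ}, {α,β,δ}, {α,γ,δ}, {β,γ,δ}, S }

Trace:
Initial family (5 sets): { {}, {α}, {α,δ}, {γ,δ}, S }.
Pass 1. New:
  {α,β}  = complement {γ,δ}
  {β,γ}  = complement {α,δ}
  {α,γ,δ}  = {γ,δ} ∪ {α,δ}
  {β,γ,δ}  = complement {α}
Pass 2: 3 new —
  {β}  = complement {α,γ,δ}
  {α,β,γ}  = {α,β} ∪ {β,γ}
  {α,β,δ}  = {α,β} ∪ {α,δ}
Pass 3. New:
  {γ}  = complement {α,β,δ}
  {δ}  = complement {α,β,γ}
Pass 4. New:
  {α,γ}  = {γ} ∪ {α}
  {β,δ}  = {δ} ∪ {β}
Pass 5: stable.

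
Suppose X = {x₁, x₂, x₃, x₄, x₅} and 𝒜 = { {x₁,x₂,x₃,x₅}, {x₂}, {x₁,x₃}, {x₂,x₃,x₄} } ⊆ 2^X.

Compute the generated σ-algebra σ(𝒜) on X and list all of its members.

Initial family (6 sets): { {}, {x₂}, {x₁,x₃}, {x₂,x₃,x₄}, {x₁,x₂,x₃,x₅}, X }.
Step 1: +6 →
  {x₄}  = {x₁,x₂,x₃,x₅}ᶜ
  {x₁,x₅}  = {x₂,x₃,x₄}ᶜ
  {x₁,x₂,x₃}  = {x₁,x₃} ∪ {x₂}
  {x₂,x₄,x₅}  = {x₁,x₃}ᶜ
  {x₁,x₂,x₃,x₄}  = {x₂,x₃,x₄} ∪ {x₁,x₃}
  {x₁,x₃,x₄,x₅}  = {x₂}ᶜ
  — 12 sets.
Step 2 (9 new):
  {x₅}  = {x₁,x₂,x₃,x₄}ᶜ
  {x₂,x₄}  = {x₂} ∪ {x₄}
  {x₄,x₅}  = {x₁,x₂,x₃}ᶜ
  {x₁,x₂,x₅}  = {x₂} ∪ {x₁,x₅}
  {x₁,x₃,x₄}  = {x₁,x₃} ∪ {x₄}
  {x₁,x₃,x₅}  = {x₁,x₃} ∪ {x₁,x₅}
  {x₁,x₄,x₅}  = {x₁,x₅} ∪ {x₄}
  {x₁,x₂,x₄,x₅}  = {x₁,x₅} ∪ {x₂,x₄,x₅}
  {x₂,x₃,x₄,x₅}  = {x₂,x₃,x₄} ∪ {x₂,x₄,x₅}
  — 21 sets.
Step 3: 5 new —
  {x₁}  = {x₂,x₃,x₄,x₅}ᶜ
  {x₃}  = {x₁,x₂,x₄,x₅}ᶜ
  {x₂,x₃}  = {x₁,x₄,x₅}ᶜ
  {x₂,x₅}  = {x₁,x₃,x₄}ᶜ
  {x₃,x₄}  = {x₁,x₂,x₅}ᶜ
  — 26 sets.
Step 4: +6 →
  {x₁,x₂}  = {x₂} ∪ {x₁}
  {x₁,x₄}  = {x₄} ∪ {x₁}
  {x₃,x₅}  = {x₅} ∪ {x₃}
  {x₁,x₂,x₄}  = {x₂,x₄} ∪ {x₁}
  {x₂,x₃,x₅}  = {x₂,x₅} ∪ {x₃}
  {x₃,x₄,x₅}  = {x₃,x₄} ∪ {x₅}
  — 32 sets.
Step 5: already closed under ᶜ and ∪.

Hence σ(𝒜) has 32 members: { {}, {x₁}, {x₂}, {x₃}, {x₄}, {x₅}, {x₁,x₂}, {x₁,x₃}, {x₁,x₄}, {x₁,x₅}, {x₂,x₃}, {x₂,x₄}, {x₂,x₅}, {x₃,x₄}, {x₃,x₅}, {x₄,x₅}, {x₁,x₂,x₃}, {x₁,x₂,x₄}, {x₁,x₂,x₅}, {x₁,x₃,x₄}, {x₁,x₃,x₅}, {x₁,x₄,x₅}, {x₂,x₃,x₄}, {x₂,x₃,x₅}, {x₂,x₄,x₅}, {x₃,x₄,x₅}, {x₁,x₂,x₃,x₄}, {x₁,x₂,x₃,x₅}, {x₁,x₂,x₄,x₅}, {x₁,x₃,x₄,x₅}, {x₂,x₃,x₄,x₅}, X }.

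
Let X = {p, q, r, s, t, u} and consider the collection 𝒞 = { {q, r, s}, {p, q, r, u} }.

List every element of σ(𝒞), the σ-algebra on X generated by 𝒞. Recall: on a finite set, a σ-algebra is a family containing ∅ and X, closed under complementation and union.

σ(𝒞) (16 sets): { {}, {s}, {t}, {p, u}, {q, r}, {s, t}, {p, s, u}, {p, t, u}, {q, r, s}, {q, r, t}, {p, q, r, u}, {p, s, t, u}, {q, r, s, t}, {p, q, r, s, u}, {p, q, r, t, u}, X }

Check:
Start: 𝒞 ∪ {∅, X} = { {}, {q, r, s}, {p, q, r, u}, X }.
Step 1: +3 →
  {s, t}  = ᶜ of {p, q, r, u}
  {p, t, u}  = ᶜ of {q, r, s}
  {p, q, r, s, u}  = {p, q, r, u} ∪ {q, r, s}
  (now 7)
Step 2: +4 →
  {t}  = ᶜ of {p, q, r, s, u}
  {p, s, t, u}  = {s, t} ∪ {p, t, u}
  {q, r, s, t}  = {s, t} ∪ {q, r, s}
  {p, q, r, t, u}  = {p, t, u} ∪ {p, q, r, u}
  (now 11)
Step 3. New:
  {s}  = ᶜ of {p, q, r, t, u}
  {p, u}  = ᶜ of {q, r, s, t}
  {q, r}  = ᶜ of {p, s, t, u}
  (now 14)
Step 4. New:
  {p, s, u}  = {p, u} ∪ {s}
  {q, r, t}  = {q, r} ∪ {t}
  (now 16)
Step 5: already closed under ᶜ and ∪.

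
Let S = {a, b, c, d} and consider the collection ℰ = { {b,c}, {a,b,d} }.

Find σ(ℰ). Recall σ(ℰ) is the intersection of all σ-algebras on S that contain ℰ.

|σ(ℰ)| = 8.  σ(ℰ) = { ∅, {b}, {c}, {a,d}, {b,c}, {a,b,d}, {a,c,d}, S }

Working:
Take S₀ = ℰ ∪ {∅, S} = { ∅, {b,c}, {a,b,d}, S }.
Step 1 (2 new):
  {c}  = complement {a,b,d}
  {a,d}  = complement {b,c}
  (now 6)
Step 2: 1 new —
  {a,c,d}  = {c} ∪ {a,d}
  (now 7)
Step 3 adds 1:
  {b}  = complement {a,c,d}
  (now 8)
After Step 4 the family is unchanged; done.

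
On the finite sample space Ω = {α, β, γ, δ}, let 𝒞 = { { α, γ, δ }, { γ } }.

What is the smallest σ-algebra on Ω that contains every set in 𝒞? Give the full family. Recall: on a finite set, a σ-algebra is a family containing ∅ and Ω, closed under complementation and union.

σ(𝒞) = { ∅, { β }, { γ }, { α, δ }, { β, γ }, { α, β, δ }, { α, γ, δ }, Ω }

Working:
Take S₀ = 𝒞 ∪ {∅, Ω} = { ∅, { γ }, { α, γ, δ }, Ω }.
Pass 1: +2 →
  { β }  = { α, γ, δ }ᶜ
  { α, β, δ }  = { γ }ᶜ
  — 6 sets.
Pass 2 (1 new):
  { β, γ }  = { γ } ∪ { β }
  — 7 sets.
Pass 3: +1 →
  { α, δ }  = { β, γ }ᶜ
  — 8 sets.
Pass 4: no new sets; the family is a σ-algebra.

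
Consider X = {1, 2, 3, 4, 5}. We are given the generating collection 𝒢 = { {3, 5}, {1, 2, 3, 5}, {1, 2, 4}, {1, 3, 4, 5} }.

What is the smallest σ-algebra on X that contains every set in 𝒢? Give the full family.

Answer: σ(𝒢) = { ∅, {1}, {2}, {4}, {1, 2}, {1, 4}, {2, 4}, {3, 5}, {1, 2, 4}, {1, 3, 5}, {2, 3, 5}, {3, 4, 5}, {1, 2, 3, 5}, {1, 3, 4, 5}, {2, 3, 4, 5}, X }

Derivation:
Take S₀ = 𝒢 ∪ {∅, X} = { ∅, {3, 5}, {1, 2, 4}, {1, 2, 3, 5}, {1, 3, 4, 5}, X }.
Iteration 1: +2 →
  {2}  = X∖{1, 3, 4, 5}
  {4}  = X∖{1, 2, 3, 5}
  |family| = 8
Iteration 2 (3 new):
  {2, 4}  = {2} ∪ {4}
  {2, 3, 5}  = {3, 5} ∪ {2}
  {3, 4, 5}  = {3, 5} ∪ {4}
  |family| = 11
Iteration 3: +4 →
  {1, 2}  = X∖{3, 4, 5}
  {1, 4}  = X∖{2, 3, 5}
  {1, 3, 5}  = X∖{2, 4}
  {2, 3, 4, 5}  = {3, 4, 5} ∪ {2, 3, 5}
  |family| = 15
Iteration 4: 1 new —
  {1}  = X∖{2, 3, 4, 5}
  |family| = 16
Iteration 5 adds nothing — fixpoint reached.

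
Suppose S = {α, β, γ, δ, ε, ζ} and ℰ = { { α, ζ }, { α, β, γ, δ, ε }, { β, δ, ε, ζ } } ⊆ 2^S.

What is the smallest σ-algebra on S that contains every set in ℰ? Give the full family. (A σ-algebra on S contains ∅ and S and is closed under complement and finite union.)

Seed the family with ℰ together with ∅ and S: { {}, { α, ζ }, { β, δ, ε, ζ }, { α, β, γ, δ, ε }, S }.
Pass 1: +4 →
  { ζ }  = S∖{ α, β, γ, δ, ε }
  { α, γ }  = S∖{ β, δ, ε, ζ }
  { β, γ, δ, ε }  = S∖{ α, ζ }
  { α, β, δ, ε, ζ }  = { β, δ, ε, ζ } ∪ { α, ζ }
  [9 total]
Pass 2: +3 →
  { γ }  = S∖{ α, β, δ, ε, ζ }
  { α, γ, ζ }  = { α, ζ } ∪ { α, γ }
  { β, γ, δ, ε, ζ }  = { β, γ, δ, ε } ∪ { ζ }
  [12 total]
Pass 3: +3 →
  { α }  = S∖{ β, γ, δ, ε, ζ }
  { γ, ζ }  = { γ } ∪ { ζ }
  { β, δ, ε }  = S∖{ α, γ, ζ }
  [15 total]
Pass 4 (1 new):
  { α, β, δ, ε }  = S∖{ γ, ζ }
  [16 total]
Pass 5: stable.

Hence σ(ℰ) has 16 members: { {}, { α }, { γ }, { ζ }, { α, γ }, { α, ζ }, { γ, ζ }, { α, γ, ζ }, { β, δ, ε }, { α, β, δ, ε }, { β, γ, δ, ε }, { β, δ, ε, ζ }, { α, β, γ, δ, ε }, { α, β, δ, ε, ζ }, { β, γ, δ, ε, ζ }, S }.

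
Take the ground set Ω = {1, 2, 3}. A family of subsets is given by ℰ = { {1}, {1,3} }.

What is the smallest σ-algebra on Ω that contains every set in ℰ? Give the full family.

Begin from { ∅, {1}, {1,3}, Ω } (that is, ℰ plus ∅ and Ω).
Pass 1 (2 new):
  {2}  = ᶜ of {1,3}
  {2,3}  = ᶜ of {1}
  (now 6)
Pass 2. New:
  {1,2}  = {2} ∪ {1}
  (now 7)
Pass 3: 1 new —
  {3}  = ᶜ of {1,2}
  (now 8)
After Pass 4 the family is unchanged; done.

Hence σ(ℰ) has 8 members: { ∅, {1}, {2}, {3}, {1,2}, {1,3}, {2,3}, Ω }.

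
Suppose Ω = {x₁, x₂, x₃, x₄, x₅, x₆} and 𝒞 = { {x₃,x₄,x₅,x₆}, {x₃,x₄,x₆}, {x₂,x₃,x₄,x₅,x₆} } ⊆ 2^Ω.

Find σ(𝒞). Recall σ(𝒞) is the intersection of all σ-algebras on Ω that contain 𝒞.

Answer: σ(𝒞) = { {}, {x₁}, {x₂}, {x₅}, {x₁,x₂}, {x₁,x₅}, {x₂,x₅}, {x₁,x₂,x₅}, {x₃,x₄,x₆}, {x₁,x₃,x₄,x₆}, {x₂,x₃,x₄,x₆}, {x₃,x₄,x₅,x₆}, {x₁,x₂,x₃,x₄,x₆}, {x₁,x₃,x₄,x₅,x₆}, {x₂,x₃,x₄,x₅,x₆}, Ω }

Check:
Take S₀ = 𝒞 ∪ {∅, Ω} = { {}, {x₃,x₄,x₆}, {x₃,x₄,x₅,x₆}, {x₂,x₃,x₄,x₅,x₆}, Ω }.
Pass 1: +3 →
  {x₁}  = Ω∖{x₂,x₃,x₄,x₅,x₆}
  {x₁,x₂}  = Ω∖{x₃,x₄,x₅,x₆}
  {x₁,x₂,x₅}  = Ω∖{x₃,x₄,x₆}
Pass 2 (3 new):
  {x₁,x₃,x₄,x₆}  = {x₃,x₄,x₆} ∪ {x₁}
  {x₁,x₂,x₃,x₄,x₆}  = {x₃,x₄,x₆} ∪ {x₁,x₂}
  {x₁,x₃,x₄,x₅,x₆}  = {x₁} ∪ {x₃,x₄,x₅,x₆}
Pass 3: 3 new —
  {x₂}  = Ω∖{x₁,x₃,x₄,x₅,x₆}
  {x₅}  = Ω∖{x₁,x₂,x₃,x₄,x₆}
  {x₂,x₅}  = Ω∖{x₁,x₃,x₄,x₆}
Pass 4 adds 2:
  {x₁,x₅}  = {x₅} ∪ {x₁}
  {x₂,x₃,x₄,x₆}  = {x₃,x₄,x₆} ∪ {x₂}
Pass 5: stable.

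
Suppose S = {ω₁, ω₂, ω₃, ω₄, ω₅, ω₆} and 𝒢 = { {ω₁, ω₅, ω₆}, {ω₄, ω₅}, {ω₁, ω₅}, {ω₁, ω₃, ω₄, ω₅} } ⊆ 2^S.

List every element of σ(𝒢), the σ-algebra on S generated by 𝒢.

σ(𝒢) = { ∅, {ω₁}, {ω₂}, {ω₃}, {ω₄}, {ω₅}, {ω₆}, {ω₁, ω₂}, {ω₁, ω₃}, {ω₁, ω₄}, {ω₁, ω₅}, {ω₁, ω₆}, {ω₂, ω₃}, {ω₂, ω₄}, {ω₂, ω₅}, {ω₂, ω₆}, {ω₃, ω₄}, {ω₃, ω₅}, {ω₃, ω₆}, {ω₄, ω₅}, {ω₄, ω₆}, {ω₅, ω₆}, {ω₁, ω₂, ω₃}, {ω₁, ω₂, ω₄}, {ω₁, ω₂, ω₅}, {ω₁, ω₂, ω₆}, {ω₁, ω₃, ω₄}, {ω₁, ω₃, ω₅}, {ω₁, ω₃, ω₆}, {ω₁, ω₄, ω₅}, {ω₁, ω₄, ω₆}, {ω₁, ω₅, ω₆}, {ω₂, ω₃, ω₄}, {ω₂, ω₃, ω₅}, {ω₂, ω₃, ω₆}, {ω₂, ω₄, ω₅}, {ω₂, ω₄, ω₆}, {ω₂, ω₅, ω₆}, {ω₃, ω₄, ω₅}, {ω₃, ω₄, ω₆}, {ω₃, ω₅, ω₆}, {ω₄, ω₅, ω₆}, {ω₁, ω₂, ω₃, ω₄}, {ω₁, ω₂, ω₃, ω₅}, {ω₁, ω₂, ω₃, ω₆}, {ω₁, ω₂, ω₄, ω₅}, {ω₁, ω₂, ω₄, ω₆}, {ω₁, ω₂, ω₅, ω₆}, {ω₁, ω₃, ω₄, ω₅}, {ω₁, ω₃, ω₄, ω₆}, {ω₁, ω₃, ω₅, ω₆}, {ω₁, ω₄, ω₅, ω₆}, {ω₂, ω₃, ω₄, ω₅}, {ω₂, ω₃, ω₄, ω₆}, {ω₂, ω₃, ω₅, ω₆}, {ω₂, ω₄, ω₅, ω₆}, {ω₃, ω₄, ω₅, ω₆}, {ω₁, ω₂, ω₃, ω₄, ω₅}, {ω₁, ω₂, ω₃, ω₄, ω₆}, {ω₁, ω₂, ω₃, ω₅, ω₆}, {ω₁, ω₂, ω₄, ω₅, ω₆}, {ω₁, ω₃, ω₄, ω₅, ω₆}, {ω₂, ω₃, ω₄, ω₅, ω₆}, S }

Derivation:
Initial family (6 sets): { ∅, {ω₁, ω₅}, {ω₄, ω₅}, {ω₁, ω₅, ω₆}, {ω₁, ω₃, ω₄, ω₅}, S }.
Round 1: +7 →
  {ω₂, ω₆}  = ᶜ of {ω₁, ω₃, ω₄, ω₅}
  {ω₁, ω₄, ω₅}  = {ω₄, ω₅} ∪ {ω₁, ω₅}
  {ω₂, ω₃, ω₄}  = ᶜ of {ω₁, ω₅, ω₆}
  {ω₁, ω₂, ω₃, ω₆}  = ᶜ of {ω₄, ω₅}
  {ω₁, ω₄, ω₅, ω₆}  = {ω₄, ω₅} ∪ {ω₁, ω₅, ω₆}
  {ω₂, ω₃, ω₄, ω₆}  = ᶜ of {ω₁, ω₅}
  {ω₁, ω₃, ω₄, ω₅, ω₆}  = {ω₁, ω₅, ω₆} ∪ {ω₁, ω₃, ω₄, ω₅}
  [13 total]
Round 2 (11 new):
  {ω₂}  = ᶜ of {ω₁, ω₃, ω₄, ω₅, ω₆}
  {ω₂, ω₃}  = ᶜ of {ω₁, ω₄, ω₅, ω₆}
  {ω₂, ω₃, ω₆}  = ᶜ of {ω₁, ω₄, ω₅}
  {ω₁, ω₂, ω₅, ω₆}  = {ω₂, ω₆} ∪ {ω₁, ω₅, ω₆}
  {ω₂, ω₃, ω₄, ω₅}  = {ω₂, ω₃, ω₄} ∪ {ω₄, ω₅}
  {ω₂, ω₄, ω₅, ω₆}  = {ω₂, ω₆} ∪ {ω₄, ω₅}
  {ω₁, ω₂, ω₃, ω₄, ω₅}  = {ω₁, ω₄, ω₅} ∪ {ω₂, ω₃, ω₄}
  {ω₁, ω₂, ω₃, ω₄, ω₆}  = {ω₂, ω₃, ω₄} ∪ {ω₁, ω₂, ω₃, ω₆}
  {ω₁, ω₂, ω₃, ω₅, ω₆}  = {ω₁, ω₂, ω₃, ω₆} ∪ {ω₁, ω₅, ω₆}
  {ω₁, ω₂, ω₄, ω₅, ω₆}  = {ω₁, ω₄, ω₅} ∪ {ω₂, ω₆}
  {ω₂, ω₃, ω₄, ω₅, ω₆}  = {ω₄, ω₅} ∪ {ω₂, ω₃, ω₄, ω₆}
  [24 total]
Round 3: 12 new —
  {ω₁}  = ᶜ of {ω₂, ω₃, ω₄, ω₅, ω₆}
  {ω₃}  = ᶜ of {ω₁, ω₂, ω₄, ω₅, ω₆}
  {ω₄}  = ᶜ of {ω₁, ω₂, ω₃, ω₅, ω₆}
  {ω₅}  = ᶜ of {ω₁, ω₂, ω₃, ω₄, ω₆}
  {ω₆}  = ᶜ of {ω₁, ω₂, ω₃, ω₄, ω₅}
  {ω₁, ω₃}  = ᶜ of {ω₂, ω₄, ω₅, ω₆}
  {ω₁, ω₆}  = ᶜ of {ω₂, ω₃, ω₄, ω₅}
  {ω₃, ω₄}  = ᶜ of {ω₁, ω₂, ω₅, ω₆}
  {ω₁, ω₂, ω₅}  = {ω₂} ∪ {ω₁, ω₅}
  {ω₂, ω₄, ω₅}  = {ω₂} ∪ {ω₄, ω₅}
  {ω₁, ω₂, ω₃, ω₅}  = {ω₁, ω₅} ∪ {ω₂, ω₃}
  {ω₁, ω₂, ω₄, ω₅}  = {ω₂} ∪ {ω₁, ω₄, ω₅}
  [36 total]
Round 4 adds 24:
  {ω₁, ω₂}  = {ω₁} ∪ {ω₂}
  {ω₁, ω₄}  = {ω₁} ∪ {ω₄}
  {ω₂, ω₄}  = {ω₂} ∪ {ω₄}
  {ω₂, ω₅}  = {ω₂} ∪ {ω₅}
  {ω₃, ω₅}  = {ω₅} ∪ {ω₃}
  {ω₃, ω₆}  = ᶜ of {ω₁, ω₂, ω₄, ω₅}
  {ω₄, ω₆}  = ᶜ of {ω₁, ω₂, ω₃, ω₅}
  {ω₅, ω₆}  = {ω₆} ∪ {ω₅}
  {ω₁, ω₂, ω₃}  = {ω₁} ∪ {ω₂, ω₃}
  {ω₁, ω₂, ω₆}  = {ω₁} ∪ {ω₂, ω₆}
  {ω₁, ω₃, ω₄}  = {ω₃, ω₄} ∪ {ω₁}
  {ω₁, ω₃, ω₅}  = {ω₅} ∪ {ω₁, ω₃}
  {ω₁, ω₃, ω₆}  = ᶜ of {ω₂, ω₄, ω₅}
  {ω₁, ω₄, ω₆}  = {ω₁, ω₆} ∪ {ω₄}
  {ω₂, ω₃, ω₅}  = {ω₅} ∪ {ω₂, ω₃}
  {ω₂, ω₄, ω₆}  = {ω₂, ω₆} ∪ {ω₄}
  {ω₂, ω₅, ω₆}  = {ω₂, ω₆} ∪ {ω₅}
  {ω₃, ω₄, ω₅}  = {ω₃, ω₄} ∪ {ω₅}
  {ω₃, ω₄, ω₆}  = ᶜ of {ω₁, ω₂, ω₅}
  {ω₄, ω₅, ω₆}  = {ω₆} ∪ {ω₄, ω₅}
  {ω₁, ω₂, ω₃, ω₄}  = {ω₁} ∪ {ω₂, ω₃, ω₄}
  {ω₁, ω₃, ω₄, ω₆}  = {ω₃, ω₄} ∪ {ω₁, ω₆}
  {ω₁, ω₃, ω₅, ω₆}  = {ω₃} ∪ {ω₁, ω₅, ω₆}
  {ω₂, ω₃, ω₅, ω₆}  = {ω₂, ω₃, ω₆} ∪ {ω₅}
  [60 total]
Round 5: 4 new —
  {ω₁, ω₂, ω₄}  = {ω₂} ∪ {ω₁, ω₄}
  {ω₃, ω₅, ω₆}  = {ω₅, ω₆} ∪ {ω₃, ω₅}
  {ω₁, ω₂, ω₄, ω₆}  = ᶜ of {ω₃, ω₅}
  {ω₃, ω₄, ω₅, ω₆}  = ᶜ of {ω₁, ω₂}
  [64 total]
Round 6 adds nothing — fixpoint reached.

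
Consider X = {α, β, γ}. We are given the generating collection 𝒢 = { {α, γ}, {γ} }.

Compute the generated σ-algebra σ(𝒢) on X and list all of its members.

Initial family (4 sets): { {}, {γ}, {α, γ}, X }.
Round 1: +2 →
  {β}  = {α, γ}ᶜ
  {α, β}  = {γ}ᶜ
  |family| = 6
Round 2. New:
  {β, γ}  = {γ} ∪ {β}
  |family| = 7
Round 3 (1 new):
  {α}  = {β, γ}ᶜ
  |family| = 8
Round 4: closed — nothing new.

Hence σ(𝒢) has 8 members: { {}, {α}, {β}, {γ}, {α, β}, {α, γ}, {β, γ}, X }.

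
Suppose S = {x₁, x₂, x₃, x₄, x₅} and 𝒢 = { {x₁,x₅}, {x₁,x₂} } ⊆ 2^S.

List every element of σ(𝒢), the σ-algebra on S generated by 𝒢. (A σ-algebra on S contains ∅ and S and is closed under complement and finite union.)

Begin from { ∅, {x₁,x₂}, {x₁,x₅}, S } (that is, 𝒢 plus ∅ and S).
Iteration 1. New:
  {x₁,x₂,x₅}  = {x₁,x₂} ∪ {x₁,x₅}
  {x₂,x₃,x₄}  = complement {x₁,x₅}
  {x₃,x₄,x₅}  = complement {x₁,x₂}
  |family| = 7
Iteration 2: 4 new —
  {x₃,x₄}  = complement {x₁,x₂,x₅}
  {x₁,x₂,x₃,x₄}  = {x₂,x₃,x₄} ∪ {x₁,x₂}
  {x₁,x₃,x₄,x₅}  = {x₃,x₄,x₅} ∪ {x₁,x₅}
  {x₂,x₃,x₄,x₅}  = {x₃,x₄,x₅} ∪ {x₂,x₃,x₄}
  |family| = 11
Iteration 3: 3 new —
  {x₁}  = complement {x₂,x₃,x₄,x₅}
  {x₂}  = complement {x₁,x₃,x₄,x₅}
  {x₅}  = complement {x₁,x₂,x₃,x₄}
  |family| = 14
Iteration 4: +2 →
  {x₂,x₅}  = {x₂} ∪ {x₅}
  {x₁,x₃,x₄}  = {x₃,x₄} ∪ {x₁}
  |family| = 16
After Iteration 5 the family is unchanged; done.

Hence σ(𝒢) has 16 members: { ∅, {x₁}, {x₂}, {x₅}, {x₁,x₂}, {x₁,x₅}, {x₂,x₅}, {x₃,x₄}, {x₁,x₂,x₅}, {x₁,x₃,x₄}, {x₂,x₃,x₄}, {x₃,x₄,x₅}, {x₁,x₂,x₃,x₄}, {x₁,x₃,x₄,x₅}, {x₂,x₃,x₄,x₅}, S }.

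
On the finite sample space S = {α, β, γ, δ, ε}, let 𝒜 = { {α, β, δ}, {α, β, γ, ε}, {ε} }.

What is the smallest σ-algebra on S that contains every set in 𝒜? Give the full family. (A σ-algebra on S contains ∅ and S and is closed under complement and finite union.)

σ(𝒜) (16 sets): { ∅, {γ}, {δ}, {ε}, {α, β}, {γ, δ}, {γ, ε}, {δ, ε}, {α, β, γ}, {α, β, δ}, {α, β, ε}, {γ, δ, ε}, {α, β, γ, δ}, {α, β, γ, ε}, {α, β, δ, ε}, S }

Working:
Begin from { ∅, {ε}, {α, β, δ}, {α, β, γ, ε}, S } (that is, 𝒜 plus ∅ and S).
Pass 1: 4 new —
  {δ}  = S∖{α, β, γ, ε}
  {γ, ε}  = S∖{α, β, δ}
  {α, β, γ, δ}  = S∖{ε}
  {α, β, δ, ε}  = {α, β, δ} ∪ {ε}
  |family| = 9
Pass 2: 3 new —
  {γ}  = S∖{α, β, δ, ε}
  {δ, ε}  = {ε} ∪ {δ}
  {γ, δ, ε}  = {δ} ∪ {γ, ε}
  |family| = 12
Pass 3: 3 new —
  {α, β}  = S∖{γ, δ, ε}
  {γ, δ}  = {γ} ∪ {δ}
  {α, β, γ}  = S∖{δ, ε}
  |family| = 15
Pass 4 (1 new):
  {α, β, ε}  = S∖{γ, δ}
  |family| = 16
After Pass 5 the family is unchanged; done.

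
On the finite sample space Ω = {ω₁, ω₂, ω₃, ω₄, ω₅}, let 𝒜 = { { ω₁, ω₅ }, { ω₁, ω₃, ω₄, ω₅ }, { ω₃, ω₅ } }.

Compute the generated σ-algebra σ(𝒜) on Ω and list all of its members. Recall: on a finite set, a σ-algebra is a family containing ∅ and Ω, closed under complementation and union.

σ(𝒜) = { {  }, { ω₁ }, { ω₂ }, { ω₃ }, { ω₄ }, { ω₅ }, { ω₁, ω₂ }, { ω₁, ω₃ }, { ω₁, ω₄ }, { ω₁, ω₅ }, { ω₂, ω₃ }, { ω₂, ω₄ }, { ω₂, ω₅ }, { ω₃, ω₄ }, { ω₃, ω₅ }, { ω₄, ω₅ }, { ω₁, ω₂, ω₃ }, { ω₁, ω₂, ω₄ }, { ω₁, ω₂, ω₅ }, { ω₁, ω₃, ω₄ }, { ω₁, ω₃, ω₅ }, { ω₁, ω₄, ω₅ }, { ω₂, ω₃, ω₄ }, { ω₂, ω₃, ω₅ }, { ω₂, ω₄, ω₅ }, { ω₃, ω₄, ω₅ }, { ω₁, ω₂, ω₃, ω₄ }, { ω₁, ω₂, ω₃, ω₅ }, { ω₁, ω₂, ω₄, ω₅ }, { ω₁, ω₃, ω₄, ω₅ }, { ω₂, ω₃, ω₄, ω₅ }, Ω }

Working:
Initial family (5 sets): { {  }, { ω₁, ω₅ }, { ω₃, ω₅ }, { ω₁, ω₃, ω₄, ω₅ }, Ω }.
Round 1: +4 →
  { ω₂ }  = ᶜ of { ω₁, ω₃, ω₄, ω₅ }
  { ω₁, ω₂, ω₄ }  = ᶜ of { ω₃, ω₅ }
  { ω₁, ω₃, ω₅ }  = { ω₁, ω₅ } ∪ { ω₃, ω₅ }
  { ω₂, ω₃, ω₄ }  = ᶜ of { ω₁, ω₅ }
  |family| = 9
Round 2 (7 new):
  { ω₂, ω₄ }  = ᶜ of { ω₁, ω₃, ω₅ }
  { ω₁, ω₂, ω₅ }  = { ω₂ } ∪ { ω₁, ω₅ }
  { ω₂, ω₃, ω₅ }  = { ω₂ } ∪ { ω₃, ω₅ }
  { ω₁, ω₂, ω₃, ω₄ }  = { ω₂, ω₃, ω₄ } ∪ { ω₁, ω₂, ω₄ }
  { ω₁, ω₂, ω₃, ω₅ }  = { ω₁, ω₃, ω₅ } ∪ { ω₂ }
  { ω₁, ω₂, ω₄, ω₅ }  = { ω₁, ω₂, ω₄ } ∪ { ω₁, ω₅ }
  { ω₂, ω₃, ω₄, ω₅ }  = { ω₂, ω₃, ω₄ } ∪ { ω₃, ω₅ }
  |family| = 16
Round 3 (6 new):
  { ω₁ }  = ᶜ of { ω₂, ω₃, ω₄, ω₅ }
  { ω₃ }  = ᶜ of { ω₁, ω₂, ω₄, ω₅ }
  { ω₄ }  = ᶜ of { ω₁, ω₂, ω₃, ω₅ }
  { ω₅ }  = ᶜ of { ω₁, ω₂, ω₃, ω₄ }
  { ω₁, ω₄ }  = ᶜ of { ω₂, ω₃, ω₅ }
  { ω₃, ω₄ }  = ᶜ of { ω₁, ω₂, ω₅ }
  |family| = 22
Round 4 (9 new):
  { ω₁, ω₂ }  = { ω₂ } ∪ { ω₁ }
  { ω₁, ω₃ }  = { ω₃ } ∪ { ω₁ }
  { ω₂, ω₃ }  = { ω₂ } ∪ { ω₃ }
  { ω₂, ω₅ }  = { ω₂ } ∪ { ω₅ }
  { ω₄, ω₅ }  = { ω₅ } ∪ { ω₄ }
  { ω₁, ω₃, ω₄ }  = { ω₃, ω₄ } ∪ { ω₁, ω₄ }
  { ω₁, ω₄, ω₅ }  = { ω₅ } ∪ { ω₁, ω₄ }
  { ω₂, ω₄, ω₅ }  = { ω₅ } ∪ { ω₂, ω₄ }
  { ω₃, ω₄, ω₅ }  = { ω₃, ω₄ } ∪ { ω₅ }
  |family| = 31
Round 5. New:
  { ω₁, ω₂, ω₃ }  = ᶜ of { ω₄, ω₅ }
  |family| = 32
Round 6: no new sets; the family is a σ-algebra.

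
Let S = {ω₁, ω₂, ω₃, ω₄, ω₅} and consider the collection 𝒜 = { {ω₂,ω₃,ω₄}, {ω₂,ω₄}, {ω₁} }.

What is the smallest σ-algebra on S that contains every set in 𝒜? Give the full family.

Initial family (5 sets): { ∅, {ω₁}, {ω₂,ω₄}, {ω₂,ω₃,ω₄}, S }.
Iteration 1: 5 new —
  {ω₁,ω₅}  = ᶜ of {ω₂,ω₃,ω₄}
  {ω₁,ω₂,ω₄}  = {ω₂,ω₄} ∪ {ω₁}
  {ω₁,ω₃,ω₅}  = ᶜ of {ω₂,ω₄}
  {ω₁,ω₂,ω₃,ω₄}  = {ω₂,ω₃,ω₄} ∪ {ω₁}
  {ω₂,ω₃,ω₄,ω₅}  = ᶜ of {ω₁}
Iteration 2: +3 →
  {ω₅}  = ᶜ of {ω₁,ω₂,ω₃,ω₄}
  {ω₃,ω₅}  = ᶜ of {ω₁,ω₂,ω₄}
  {ω₁,ω₂,ω₄,ω₅}  = {ω₁,ω₂,ω₄} ∪ {ω₁,ω₅}
Iteration 3. New:
  {ω₃}  = ᶜ of {ω₁,ω₂,ω₄,ω₅}
  {ω₂,ω₄,ω₅}  = {ω₂,ω₄} ∪ {ω₅}
Iteration 4: 1 new —
  {ω₁,ω₃}  = ᶜ of {ω₂,ω₄,ω₅}
Iteration 5: no new sets; the family is a σ-algebra.

|σ(𝒜)| = 16.  σ(𝒜) = { ∅, {ω₁}, {ω₃}, {ω₅}, {ω₁,ω₃}, {ω₁,ω₅}, {ω₂,ω₄}, {ω₃,ω₅}, {ω₁,ω₂,ω₄}, {ω₁,ω₃,ω₅}, {ω₂,ω₃,ω₄}, {ω₂,ω₄,ω₅}, {ω₁,ω₂,ω₃,ω₄}, {ω₁,ω₂,ω₄,ω₅}, {ω₂,ω₃,ω₄,ω₅}, S }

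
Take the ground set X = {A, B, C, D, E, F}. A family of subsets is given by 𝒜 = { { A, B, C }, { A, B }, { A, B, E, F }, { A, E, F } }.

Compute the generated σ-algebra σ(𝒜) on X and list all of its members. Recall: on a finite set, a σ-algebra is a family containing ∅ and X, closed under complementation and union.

σ(𝒜) (32 sets): { ∅, { A }, { B }, { C }, { D }, { A, B }, { A, C }, { A, D }, { B, C }, { B, D }, { C, D }, { E, F }, { A, B, C }, { A, B, D }, { A, C, D }, { A, E, F }, { B, C, D }, { B, E, F }, { C, E, F }, { D, E, F }, { A, B, C, D }, { A, B, E, F }, { A, C, E, F }, { A, D, E, F }, { B, C, E, F }, { B, D, E, F }, { C, D, E, F }, { A, B, C, E, F }, { A, B, D, E, F }, { A, C, D, E, F }, { B, C, D, E, F }, X }

Check:
Initial family (6 sets): { ∅, { A, B }, { A, B, C }, { A, E, F }, { A, B, E, F }, X }.
Step 1: 5 new —
  { C, D }  = X∖{ A, B, E, F }
  { B, C, D }  = X∖{ A, E, F }
  { D, E, F }  = X∖{ A, B, C }
  { C, D, E, F }  = X∖{ A, B }
  { A, B, C, E, F }  = { A, B, C } ∪ { A, E, F }
Step 2. New:
  { D }  = X∖{ A, B, C, E, F }
  { A, B, C, D }  = { C, D } ∪ { A, B, C }
  { A, D, E, F }  = { A, E, F } ∪ { D, E, F }
  { A, B, D, E, F }  = { A, B } ∪ { D, E, F }
  { A, C, D, E, F }  = { C, D } ∪ { A, E, F }
  { B, C, D, E, F }  = { B, C, D } ∪ { C, D, E, F }
Step 3. New:
  { A }  = X∖{ B, C, D, E, F }
  { B }  = X∖{ A, C, D, E, F }
  { C }  = X∖{ A, B, D, E, F }
  { B, C }  = X∖{ A, D, E, F }
  { E, F }  = X∖{ A, B, C, D }
  { A, B, D }  = { A, B } ∪ { D }
Step 4. New:
  { A, C }  = { A } ∪ { C }
  { A, D }  = { A } ∪ { D }
  { B, D }  = { B } ∪ { D }
  { A, C, D }  = { C, D } ∪ { A }
  { B, E, F }  = { E, F } ∪ { B }
  { C, E, F }  = X∖{ A, B, D }
  { A, C, E, F }  = { C } ∪ { A, E, F }
  { B, C, E, F }  = { E, F } ∪ { B, C }
  { B, D, E, F }  = { B } ∪ { D, E, F }
Step 5: stable.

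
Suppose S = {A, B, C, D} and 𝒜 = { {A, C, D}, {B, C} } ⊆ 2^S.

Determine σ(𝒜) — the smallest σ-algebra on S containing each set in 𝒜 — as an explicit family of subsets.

|σ(𝒜)| = 8.  σ(𝒜) = { {}, {B}, {C}, {A, D}, {B, C}, {A, B, D}, {A, C, D}, S }

Trace:
Take S₀ = 𝒜 ∪ {∅, S} = { {}, {B, C}, {A, C, D}, S }.
Iteration 1: +2 →
  {B}  = complement {A, C, D}
  {A, D}  = complement {B, C}
  |family| = 6
Iteration 2. New:
  {A, B, D}  = {A, D} ∪ {B}
  |family| = 7
Iteration 3 adds 1:
  {C}  = complement {A, B, D}
  |family| = 8
Iteration 4 adds nothing — fixpoint reached.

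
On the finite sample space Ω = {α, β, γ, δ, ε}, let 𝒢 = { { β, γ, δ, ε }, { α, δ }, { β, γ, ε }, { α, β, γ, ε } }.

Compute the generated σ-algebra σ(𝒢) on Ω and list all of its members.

σ(𝒢) = { ∅, { α }, { δ }, { α, δ }, { β, γ, ε }, { α, β, γ, ε }, { β, γ, δ, ε }, Ω }

Derivation:
Take S₀ = 𝒢 ∪ {∅, Ω} = { ∅, { α, δ }, { β, γ, ε }, { α, β, γ, ε }, { β, γ, δ, ε }, Ω }.
Round 1 (2 new):
  { α }  = complement { β, γ, δ, ε }
  { δ }  = complement { α, β, γ, ε }
  — 8 sets.
Round 2 adds nothing — fixpoint reached.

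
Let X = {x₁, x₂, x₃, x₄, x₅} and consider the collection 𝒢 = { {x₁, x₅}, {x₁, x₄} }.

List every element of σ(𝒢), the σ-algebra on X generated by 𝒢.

Initial family (4 sets): { {}, {x₁, x₄}, {x₁, x₅}, X }.
Step 1: 3 new —
  {x₁, x₄, x₅}  = {x₁, x₅} ∪ {x₁, x₄}
  {x₂, x₃, x₄}  = complement {x₁, x₅}
  {x₂, x₃, x₅}  = complement {x₁, x₄}
  — 7 sets.
Step 2: +4 →
  {x₂, x₃}  = complement {x₁, x₄, x₅}
  {x₁, x₂, x₃, x₄}  = {x₂, x₃, x₄} ∪ {x₁, x₄}
  {x₁, x₂, x₃, x₅}  = {x₂, x₃, x₅} ∪ {x₁, x₅}
  {x₂, x₃, x₄, x₅}  = {x₂, x₃, x₅} ∪ {x₂, x₃, x₄}
  — 11 sets.
Step 3. New:
  {x₁}  = complement {x₂, x₃, x₄, x₅}
  {x₄}  = complement {x₁, x₂, x₃, x₅}
  {x₅}  = complement {x₁, x₂, x₃, x₄}
  — 14 sets.
Step 4 (2 new):
  {x₄, x₅}  = {x₄} ∪ {x₅}
  {x₁, x₂, x₃}  = {x₂, x₃} ∪ {x₁}
  — 16 sets.
Step 5: no new sets; the family is a σ-algebra.

|σ(𝒢)| = 16.  σ(𝒢) = { {}, {x₁}, {x₄}, {x₅}, {x₁, x₄}, {x₁, x₅}, {x₂, x₃}, {x₄, x₅}, {x₁, x₂, x₃}, {x₁, x₄, x₅}, {x₂, x₃, x₄}, {x₂, x₃, x₅}, {x₁, x₂, x₃, x₄}, {x₁, x₂, x₃, x₅}, {x₂, x₃, x₄, x₅}, X }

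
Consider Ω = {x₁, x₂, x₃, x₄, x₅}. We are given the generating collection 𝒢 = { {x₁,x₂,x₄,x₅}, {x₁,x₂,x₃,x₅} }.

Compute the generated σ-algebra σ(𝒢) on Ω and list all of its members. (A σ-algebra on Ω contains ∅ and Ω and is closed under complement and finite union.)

|σ(𝒢)| = 8.  σ(𝒢) = { {}, {x₃}, {x₄}, {x₃,x₄}, {x₁,x₂,x₅}, {x₁,x₂,x₃,x₅}, {x₁,x₂,x₄,x₅}, Ω }

Check:
Seed the family with 𝒢 together with ∅ and Ω: { {}, {x₁,x₂,x₃,x₅}, {x₁,x₂,x₄,x₅}, Ω }.
Step 1. New:
  {x₃}  = complement {x₁,x₂,x₄,x₅}
  {x₄}  = complement {x₁,x₂,x₃,x₅}
  |family| = 6
Step 2 (1 new):
  {x₃,x₄}  = {x₃} ∪ {x₄}
  |family| = 7
Step 3 adds 1:
  {x₁,x₂,x₅}  = complement {x₃,x₄}
  |family| = 8
Step 4: closed — nothing new.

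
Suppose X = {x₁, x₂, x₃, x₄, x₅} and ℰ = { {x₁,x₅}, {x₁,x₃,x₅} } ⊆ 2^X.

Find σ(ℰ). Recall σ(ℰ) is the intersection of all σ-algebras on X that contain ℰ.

σ(ℰ) (8 sets): { ∅, {x₃}, {x₁,x₅}, {x₂,x₄}, {x₁,x₃,x₅}, {x₂,x₃,x₄}, {x₁,x₂,x₄,x₅}, X }

Trace:
Seed the family with ℰ together with ∅ and X: { ∅, {x₁,x₅}, {x₁,x₃,x₅}, X }.
Pass 1. New:
  {x₂,x₄}  = X∖{x₁,x₃,x₅}
  {x₂,x₃,x₄}  = X∖{x₁,x₅}
  — 6 sets.
Pass 2 adds 1:
  {x₁,x₂,x₄,x₅}  = {x₁,x₅} ∪ {x₂,x₄}
  — 7 sets.
Pass 3 adds 1:
  {x₃}  = X∖{x₁,x₂,x₄,x₅}
  — 8 sets.
Pass 4: no new sets; the family is a σ-algebra.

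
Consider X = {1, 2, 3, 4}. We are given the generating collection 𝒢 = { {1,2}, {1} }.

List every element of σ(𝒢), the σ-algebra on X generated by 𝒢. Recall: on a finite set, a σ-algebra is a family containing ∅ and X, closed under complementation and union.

σ(𝒢) (8 sets): { ∅, {1}, {2}, {1,2}, {3,4}, {1,3,4}, {2,3,4}, X }

Working:
Start: 𝒢 ∪ {∅, X} = { ∅, {1}, {1,2}, X }.
Step 1 adds 2:
  {3,4}  = complement {1,2}
  {2,3,4}  = complement {1}
  [6 total]
Step 2: +1 →
  {1,3,4}  = {3,4} ∪ {1}
  [7 total]
Step 3. New:
  {2}  = complement {1,3,4}
  [8 total]
Step 4: already closed under ᶜ and ∪.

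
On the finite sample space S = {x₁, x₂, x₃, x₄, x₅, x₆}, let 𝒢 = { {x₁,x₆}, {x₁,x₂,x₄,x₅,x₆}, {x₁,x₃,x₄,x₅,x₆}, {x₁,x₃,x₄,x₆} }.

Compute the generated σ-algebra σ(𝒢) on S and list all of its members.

Answer: σ(𝒢) = { ∅, {x₂}, {x₃}, {x₄}, {x₅}, {x₁,x₆}, {x₂,x₃}, {x₂,x₄}, {x₂,x₅}, {x₃,x₄}, {x₃,x₅}, {x₄,x₅}, {x₁,x₂,x₆}, {x₁,x₃,x₆}, {x₁,x₄,x₆}, {x₁,x₅,x₆}, {x₂,x₃,x₄}, {x₂,x₃,x₅}, {x₂,x₄,x₅}, {x₃,x₄,x₅}, {x₁,x₂,x₃,x₆}, {x₁,x₂,x₄,x₆}, {x₁,x₂,x₅,x₆}, {x₁,x₃,x₄,x₆}, {x₁,x₃,x₅,x₆}, {x₁,x₄,x₅,x₆}, {x₂,x₃,x₄,x₅}, {x₁,x₂,x₃,x₄,x₆}, {x₁,x₂,x₃,x₅,x₆}, {x₁,x₂,x₄,x₅,x₆}, {x₁,x₃,x₄,x₅,x₆}, S }

Working:
Initial family (6 sets): { ∅, {x₁,x₆}, {x₁,x₃,x₄,x₆}, {x₁,x₂,x₄,x₅,x₆}, {x₁,x₃,x₄,x₅,x₆}, S }.
Pass 1 adds 4:
  {x₂}  = {x₁,x₃,x₄,x₅,x₆}ᶜ
  {x₃}  = {x₁,x₂,x₄,x₅,x₆}ᶜ
  {x₂,x₅}  = {x₁,x₃,x₄,x₆}ᶜ
  {x₂,x₃,x₄,x₅}  = {x₁,x₆}ᶜ
  (now 10)
Pass 2 adds 6:
  {x₂,x₃}  = {x₂} ∪ {x₃}
  {x₁,x₂,x₆}  = {x₁,x₆} ∪ {x₂}
  {x₁,x₃,x₆}  = {x₁,x₆} ∪ {x₃}
  {x₂,x₃,x₅}  = {x₂,x₅} ∪ {x₃}
  {x₁,x₂,x₅,x₆}  = {x₂,x₅} ∪ {x₁,x₆}
  {x₁,x₂,x₃,x₄,x₆}  = {x₂} ∪ {x₁,x₃,x₄,x₆}
  (now 16)
Pass 3. New:
  {x₅}  = {x₁,x₂,x₃,x₄,x₆}ᶜ
  {x₃,x₄}  = {x₁,x₂,x₅,x₆}ᶜ
  {x₁,x₄,x₆}  = {x₂,x₃,x₅}ᶜ
  {x₂,x₄,x₅}  = {x₁,x₃,x₆}ᶜ
  {x₃,x₄,x₅}  = {x₁,x₂,x₆}ᶜ
  {x₁,x₂,x₃,x₆}  = {x₃} ∪ {x₁,x₂,x₆}
  {x₁,x₄,x₅,x₆}  = {x₂,x₃}ᶜ
  {x₁,x₂,x₃,x₅,x₆}  = {x₃} ∪ {x₁,x₂,x₅,x₆}
  (now 24)
Pass 4 (7 new):
  {x₄}  = {x₁,x₂,x₃,x₅,x₆}ᶜ
  {x₃,x₅}  = {x₅} ∪ {x₃}
  {x₄,x₅}  = {x₁,x₂,x₃,x₆}ᶜ
  {x₁,x₅,x₆}  = {x₁,x₆} ∪ {x₅}
  {x₂,x₃,x₄}  = {x₃,x₄} ∪ {x₂}
  {x₁,x₂,x₄,x₆}  = {x₂} ∪ {x₁,x₄,x₆}
  {x₁,x₃,x₅,x₆}  = {x₁,x₃,x₆} ∪ {x₅}
  (now 31)
Pass 5. New:
  {x₂,x₄}  = {x₁,x₃,x₅,x₆}ᶜ
  (now 32)
Pass 6 adds nothing — fixpoint reached.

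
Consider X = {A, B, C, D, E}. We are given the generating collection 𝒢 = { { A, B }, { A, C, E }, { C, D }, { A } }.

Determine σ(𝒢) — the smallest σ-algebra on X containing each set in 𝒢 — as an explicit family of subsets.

Initial family (6 sets): { {}, { A }, { A, B }, { C, D }, { A, C, E }, X }.
Round 1: 8 new —
  { B, D }  = ᶜ of { A, C, E }
  { A, B, E }  = ᶜ of { C, D }
  { A, C, D }  = { C, D } ∪ { A }
  { C, D, E }  = ᶜ of { A, B }
  { A, B, C, D }  = { C, D } ∪ { A, B }
  { A, B, C, E }  = { A, B } ∪ { A, C, E }
  { A, C, D, E }  = { C, D } ∪ { A, C, E }
  { B, C, D, E }  = ᶜ of { A }
Round 2: +7 →
  { B }  = ᶜ of { A, C, D, E }
  { D }  = ᶜ of { A, B, C, E }
  { E }  = ᶜ of { A, B, C, D }
  { B, E }  = ᶜ of { A, C, D }
  { A, B, D }  = { A, B } ∪ { B, D }
  { B, C, D }  = { C, D } ∪ { B, D }
  { A, B, D, E }  = { A, B, E } ∪ { B, D }
Round 3: +6 →
  { C }  = ᶜ of { A, B, D, E }
  { A, D }  = { D } ∪ { A }
  { A, E }  = ᶜ of { B, C, D }
  { C, E }  = ᶜ of { A, B, D }
  { D, E }  = { E } ∪ { D }
  { B, D, E }  = { B, E } ∪ { B, D }
Round 4: +5 →
  { A, C }  = ᶜ of { B, D, E }
  { B, C }  = { B } ∪ { C }
  { A, B, C }  = ᶜ of { D, E }
  { A, D, E }  = { E } ∪ { A, D }
  { B, C, E }  = ᶜ of { A, D }
Round 5: no new sets; the family is a σ-algebra.

σ(𝒢) = { {}, { A }, { B }, { C }, { D }, { E }, { A, B }, { A, C }, { A, D }, { A, E }, { B, C }, { B, D }, { B, E }, { C, D }, { C, E }, { D, E }, { A, B, C }, { A, B, D }, { A, B, E }, { A, C, D }, { A, C, E }, { A, D, E }, { B, C, D }, { B, C, E }, { B, D, E }, { C, D, E }, { A, B, C, D }, { A, B, C, E }, { A, B, D, E }, { A, C, D, E }, { B, C, D, E }, X }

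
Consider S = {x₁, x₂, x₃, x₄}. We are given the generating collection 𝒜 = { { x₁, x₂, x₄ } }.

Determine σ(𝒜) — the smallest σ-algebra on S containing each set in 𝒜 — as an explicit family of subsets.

Take S₀ = 𝒜 ∪ {∅, S} = { {  }, { x₁, x₂, x₄ }, S }.
Pass 1: 1 new —
  { x₃ }  = ᶜ of { x₁, x₂, x₄ }
  — 4 sets.
Pass 2 adds nothing — fixpoint reached.

Therefore σ(𝒜) = { {  }, { x₃ }, { x₁, x₂, x₄ }, S } (|σ(𝒜)| = 4).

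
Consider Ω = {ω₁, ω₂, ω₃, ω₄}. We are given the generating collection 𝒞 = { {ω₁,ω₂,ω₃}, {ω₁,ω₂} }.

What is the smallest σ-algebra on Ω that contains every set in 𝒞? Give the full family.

σ(𝒞) = { {}, {ω₃}, {ω₄}, {ω₁,ω₂}, {ω₃,ω₄}, {ω₁,ω₂,ω₃}, {ω₁,ω₂,ω₄}, Ω }

Working:
Begin from { {}, {ω₁,ω₂}, {ω₁,ω₂,ω₃}, Ω } (that is, 𝒞 plus ∅ and Ω).
Step 1 (2 new):
  {ω₄}  = complement {ω₁,ω₂,ω₃}
  {ω₃,ω₄}  = complement {ω₁,ω₂}
  (now 6)
Step 2: 1 new —
  {ω₁,ω₂,ω₄}  = {ω₁,ω₂} ∪ {ω₄}
  (now 7)
Step 3 adds 1:
  {ω₃}  = complement {ω₁,ω₂,ω₄}
  (now 8)
After Step 4 the family is unchanged; done.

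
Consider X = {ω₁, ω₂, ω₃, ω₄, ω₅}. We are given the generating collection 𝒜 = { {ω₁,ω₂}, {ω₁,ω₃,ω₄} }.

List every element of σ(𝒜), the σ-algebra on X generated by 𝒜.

Answer: σ(𝒜) = { {}, {ω₁}, {ω₂}, {ω₅}, {ω₁,ω₂}, {ω₁,ω₅}, {ω₂,ω₅}, {ω₃,ω₄}, {ω₁,ω₂,ω₅}, {ω₁,ω₃,ω₄}, {ω₂,ω₃,ω₄}, {ω₃,ω₄,ω₅}, {ω₁,ω₂,ω₃,ω₄}, {ω₁,ω₃,ω₄,ω₅}, {ω₂,ω₃,ω₄,ω₅}, X }

Working:
Take S₀ = 𝒜 ∪ {∅, X} = { {}, {ω₁,ω₂}, {ω₁,ω₃,ω₄}, X }.
Step 1 adds 3:
  {ω₂,ω₅}  = ᶜ of {ω₁,ω₃,ω₄}
  {ω₃,ω₄,ω₅}  = ᶜ of {ω₁,ω₂}
  {ω₁,ω₂,ω₃,ω₄}  = {ω₁,ω₂} ∪ {ω₁,ω₃,ω₄}
  (now 7)
Step 2. New:
  {ω₅}  = ᶜ of {ω₁,ω₂,ω₃,ω₄}
  {ω₁,ω₂,ω₅}  = {ω₂,ω₅} ∪ {ω₁,ω₂}
  {ω₁,ω₃,ω₄,ω₅}  = {ω₃,ω₄,ω₅} ∪ {ω₁,ω₃,ω₄}
  {ω₂,ω₃,ω₄,ω₅}  = {ω₂,ω₅} ∪ {ω₃,ω₄,ω₅}
  (now 11)
Step 3: 3 new —
  {ω₁}  = ᶜ of {ω₂,ω₃,ω₄,ω₅}
  {ω₂}  = ᶜ of {ω₁,ω₃,ω₄,ω₅}
  {ω₃,ω₄}  = ᶜ of {ω₁,ω₂,ω₅}
  (now 14)
Step 4: +2 →
  {ω₁,ω₅}  = {ω₅} ∪ {ω₁}
  {ω₂,ω₃,ω₄}  = {ω₃,ω₄} ∪ {ω₂}
  (now 16)
Step 5: stable.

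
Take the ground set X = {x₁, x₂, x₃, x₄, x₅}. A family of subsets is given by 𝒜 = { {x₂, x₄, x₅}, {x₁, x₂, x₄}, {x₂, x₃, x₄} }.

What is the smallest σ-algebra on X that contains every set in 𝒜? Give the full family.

|σ(𝒜)| = 16.  σ(𝒜) = { ∅, {x₁}, {x₃}, {x₅}, {x₁, x₃}, {x₁, x₅}, {x₂, x₄}, {x₃, x₅}, {x₁, x₂, x₄}, {x₁, x₃, x₅}, {x₂, x₃, x₄}, {x₂, x₄, x₅}, {x₁, x₂, x₃, x₄}, {x₁, x₂, x₄, x₅}, {x₂, x₃, x₄, x₅}, X }

Check:
Initial family (5 sets): { ∅, {x₁, x₂, x₄}, {x₂, x₃, x₄}, {x₂, x₄, x₅}, X }.
Iteration 1. New:
  {x₁, x₃}  = X∖{x₂, x₄, x₅}
  {x₁, x₅}  = X∖{x₂, x₃, x₄}
  {x₃, x₅}  = X∖{x₁, x₂, x₄}
  {x₁, x₂, x₃, x₄}  = {x₂, x₃, x₄} ∪ {x₁, x₂, x₄}
  {x₁, x₂, x₄, x₅}  = {x₁, x₂, x₄} ∪ {x₂, x₄, x₅}
  {x₂, x₃, x₄, x₅}  = {x₂, x₃, x₄} ∪ {x₂, x₄, x₅}
  (now 11)
Iteration 2: 4 new —
  {x₁}  = X∖{x₂, x₃, x₄, x₅}
  {x₃}  = X∖{x₁, x₂, x₄, x₅}
  {x₅}  = X∖{x₁, x₂, x₃, x₄}
  {x₁, x₃, x₅}  = {x₁, x₃} ∪ {x₁, x₅}
  (now 15)
Iteration 3 (1 new):
  {x₂, x₄}  = X∖{x₁, x₃, x₅}
  (now 16)
Iteration 4: already closed under ᶜ and ∪.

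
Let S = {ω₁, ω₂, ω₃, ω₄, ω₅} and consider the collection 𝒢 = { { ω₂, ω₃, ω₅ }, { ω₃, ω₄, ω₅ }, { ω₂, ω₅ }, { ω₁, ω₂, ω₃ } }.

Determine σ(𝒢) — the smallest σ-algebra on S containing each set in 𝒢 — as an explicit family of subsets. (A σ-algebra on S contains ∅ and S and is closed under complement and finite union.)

σ(𝒢) (32 sets): { ∅, { ω₁ }, { ω₂ }, { ω₃ }, { ω₄ }, { ω₅ }, { ω₁, ω₂ }, { ω₁, ω₃ }, { ω₁, ω₄ }, { ω₁, ω₅ }, { ω₂, ω₃ }, { ω₂, ω₄ }, { ω₂, ω₅ }, { ω₃, ω₄ }, { ω₃, ω₅ }, { ω₄, ω₅ }, { ω₁, ω₂, ω₃ }, { ω₁, ω₂, ω₄ }, { ω₁, ω₂, ω₅ }, { ω₁, ω₃, ω₄ }, { ω₁, ω₃, ω₅ }, { ω₁, ω₄, ω₅ }, { ω₂, ω₃, ω₄ }, { ω₂, ω₃, ω₅ }, { ω₂, ω₄, ω₅ }, { ω₃, ω₄, ω₅ }, { ω₁, ω₂, ω₃, ω₄ }, { ω₁, ω₂, ω₃, ω₅ }, { ω₁, ω₂, ω₄, ω₅ }, { ω₁, ω₃, ω₄, ω₅ }, { ω₂, ω₃, ω₄, ω₅ }, S }

Trace:
Take S₀ = 𝒢 ∪ {∅, S} = { ∅, { ω₂, ω₅ }, { ω₁, ω₂, ω₃ }, { ω₂, ω₃, ω₅ }, { ω₃, ω₄, ω₅ }, S }.
Step 1 (6 new):
  { ω₁, ω₂ }  = S∖{ ω₃, ω₄, ω₅ }
  { ω₁, ω₄ }  = S∖{ ω₂, ω₃, ω₅ }
  { ω₄, ω₅ }  = S∖{ ω₁, ω₂, ω₃ }
  { ω₁, ω₃, ω₄ }  = S∖{ ω₂, ω₅ }
  { ω₁, ω₂, ω₃, ω₅ }  = { ω₂, ω₅ } ∪ { ω₁, ω₂, ω₃ }
  { ω₂, ω₃, ω₄, ω₅ }  = { ω₂, ω₅ } ∪ { ω₃, ω₄, ω₅ }
Step 2. New:
  { ω₁ }  = S∖{ ω₂, ω₃, ω₄, ω₅ }
  { ω₄ }  = S∖{ ω₁, ω₂, ω₃, ω₅ }
  { ω₁, ω₂, ω₄ }  = { ω₁, ω₂ } ∪ { ω₁, ω₄ }
  { ω₁, ω₂, ω₅ }  = { ω₂, ω₅ } ∪ { ω₁, ω₂ }
  { ω₁, ω₄, ω₅ }  = { ω₄, ω₅ } ∪ { ω₁, ω₄ }
  { ω₂, ω₄, ω₅ }  = { ω₂, ω₅ } ∪ { ω₄, ω₅ }
  { ω₁, ω₂, ω₃, ω₄ }  = { ω₁, ω₂, ω₃ } ∪ { ω₁, ω₃, ω₄ }
  { ω₁, ω₂, ω₄, ω₅ }  = { ω₂, ω₅ } ∪ { ω₁, ω₄ }
  { ω₁, ω₃, ω₄, ω₅ }  = { ω₃, ω₄, ω₅ } ∪ { ω₁, ω₃, ω₄ }
Step 3 (7 new):
  { ω₂ }  = S∖{ ω₁, ω₃, ω₄, ω₅ }
  { ω₃ }  = S∖{ ω₁, ω₂, ω₄, ω₅ }
  { ω₅ }  = S∖{ ω₁, ω₂, ω₃, ω₄ }
  { ω₁, ω₃ }  = S∖{ ω₂, ω₄, ω₅ }
  { ω₂, ω₃ }  = S∖{ ω₁, ω₄, ω₅ }
  { ω₃, ω₄ }  = S∖{ ω₁, ω₂, ω₅ }
  { ω₃, ω₅ }  = S∖{ ω₁, ω₂, ω₄ }
Step 4 (4 new):
  { ω₁, ω₅ }  = { ω₅ } ∪ { ω₁ }
  { ω₂, ω₄ }  = { ω₂ } ∪ { ω₄ }
  { ω₁, ω₃, ω₅ }  = { ω₅ } ∪ { ω₁, ω₃ }
  { ω₂, ω₃, ω₄ }  = { ω₃, ω₄ } ∪ { ω₂ }
Step 5 adds nothing — fixpoint reached.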